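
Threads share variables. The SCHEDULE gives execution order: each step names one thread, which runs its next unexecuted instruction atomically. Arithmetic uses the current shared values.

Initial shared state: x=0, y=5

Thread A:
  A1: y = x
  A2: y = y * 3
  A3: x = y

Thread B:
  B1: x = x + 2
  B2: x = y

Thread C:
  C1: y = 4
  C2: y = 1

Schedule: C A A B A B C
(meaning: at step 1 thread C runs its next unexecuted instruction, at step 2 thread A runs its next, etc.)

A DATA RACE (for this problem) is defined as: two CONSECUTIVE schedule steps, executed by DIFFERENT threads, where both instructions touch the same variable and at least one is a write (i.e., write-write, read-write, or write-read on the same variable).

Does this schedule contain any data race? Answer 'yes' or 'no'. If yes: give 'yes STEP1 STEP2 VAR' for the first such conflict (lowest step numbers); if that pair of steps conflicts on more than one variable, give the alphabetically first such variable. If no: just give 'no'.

Answer: yes 1 2 y

Derivation:
Steps 1,2: C(y = 4) vs A(y = x). RACE on y (W-W).
Steps 2,3: same thread (A). No race.
Steps 3,4: A(r=y,w=y) vs B(r=x,w=x). No conflict.
Steps 4,5: B(x = x + 2) vs A(x = y). RACE on x (W-W).
Steps 5,6: A(x = y) vs B(x = y). RACE on x (W-W).
Steps 6,7: B(x = y) vs C(y = 1). RACE on y (R-W).
First conflict at steps 1,2.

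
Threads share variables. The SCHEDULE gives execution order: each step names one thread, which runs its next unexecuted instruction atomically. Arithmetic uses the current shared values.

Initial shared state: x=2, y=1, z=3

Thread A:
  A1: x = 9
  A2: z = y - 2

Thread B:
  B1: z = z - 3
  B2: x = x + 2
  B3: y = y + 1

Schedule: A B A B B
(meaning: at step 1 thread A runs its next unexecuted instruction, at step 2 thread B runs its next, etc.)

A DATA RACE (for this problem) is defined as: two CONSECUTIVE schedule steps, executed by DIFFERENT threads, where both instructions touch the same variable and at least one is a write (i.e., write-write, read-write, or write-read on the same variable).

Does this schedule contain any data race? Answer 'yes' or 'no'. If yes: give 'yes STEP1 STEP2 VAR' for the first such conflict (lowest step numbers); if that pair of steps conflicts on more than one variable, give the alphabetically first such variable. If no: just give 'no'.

Answer: yes 2 3 z

Derivation:
Steps 1,2: A(r=-,w=x) vs B(r=z,w=z). No conflict.
Steps 2,3: B(z = z - 3) vs A(z = y - 2). RACE on z (W-W).
Steps 3,4: A(r=y,w=z) vs B(r=x,w=x). No conflict.
Steps 4,5: same thread (B). No race.
First conflict at steps 2,3.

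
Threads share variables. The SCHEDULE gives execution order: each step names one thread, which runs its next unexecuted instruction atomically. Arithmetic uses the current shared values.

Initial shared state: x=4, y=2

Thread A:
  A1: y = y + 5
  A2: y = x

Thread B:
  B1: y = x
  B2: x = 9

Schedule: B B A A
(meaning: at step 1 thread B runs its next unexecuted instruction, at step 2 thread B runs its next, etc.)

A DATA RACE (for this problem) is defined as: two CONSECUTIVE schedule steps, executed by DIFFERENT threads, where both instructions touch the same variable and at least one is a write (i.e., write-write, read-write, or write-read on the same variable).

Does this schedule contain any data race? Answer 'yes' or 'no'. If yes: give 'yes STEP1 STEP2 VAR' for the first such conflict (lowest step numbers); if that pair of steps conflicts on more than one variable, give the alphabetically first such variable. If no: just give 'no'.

Steps 1,2: same thread (B). No race.
Steps 2,3: B(r=-,w=x) vs A(r=y,w=y). No conflict.
Steps 3,4: same thread (A). No race.

Answer: no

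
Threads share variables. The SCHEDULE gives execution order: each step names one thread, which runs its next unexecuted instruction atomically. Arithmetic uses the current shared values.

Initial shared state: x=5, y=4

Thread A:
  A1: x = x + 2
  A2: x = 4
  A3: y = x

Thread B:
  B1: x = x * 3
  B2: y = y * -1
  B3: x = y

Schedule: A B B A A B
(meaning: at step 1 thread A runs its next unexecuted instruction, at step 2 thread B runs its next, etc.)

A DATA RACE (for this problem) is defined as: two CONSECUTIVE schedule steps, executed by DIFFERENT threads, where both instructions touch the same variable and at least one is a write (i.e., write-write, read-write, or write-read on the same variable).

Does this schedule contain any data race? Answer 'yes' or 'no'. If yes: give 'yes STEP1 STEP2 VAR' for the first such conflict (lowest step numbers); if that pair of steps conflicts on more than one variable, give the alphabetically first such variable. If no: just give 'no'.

Steps 1,2: A(x = x + 2) vs B(x = x * 3). RACE on x (W-W).
Steps 2,3: same thread (B). No race.
Steps 3,4: B(r=y,w=y) vs A(r=-,w=x). No conflict.
Steps 4,5: same thread (A). No race.
Steps 5,6: A(y = x) vs B(x = y). RACE on x (R-W), y (W-R). Multiple vars; alphabetically first is x.
First conflict at steps 1,2.

Answer: yes 1 2 x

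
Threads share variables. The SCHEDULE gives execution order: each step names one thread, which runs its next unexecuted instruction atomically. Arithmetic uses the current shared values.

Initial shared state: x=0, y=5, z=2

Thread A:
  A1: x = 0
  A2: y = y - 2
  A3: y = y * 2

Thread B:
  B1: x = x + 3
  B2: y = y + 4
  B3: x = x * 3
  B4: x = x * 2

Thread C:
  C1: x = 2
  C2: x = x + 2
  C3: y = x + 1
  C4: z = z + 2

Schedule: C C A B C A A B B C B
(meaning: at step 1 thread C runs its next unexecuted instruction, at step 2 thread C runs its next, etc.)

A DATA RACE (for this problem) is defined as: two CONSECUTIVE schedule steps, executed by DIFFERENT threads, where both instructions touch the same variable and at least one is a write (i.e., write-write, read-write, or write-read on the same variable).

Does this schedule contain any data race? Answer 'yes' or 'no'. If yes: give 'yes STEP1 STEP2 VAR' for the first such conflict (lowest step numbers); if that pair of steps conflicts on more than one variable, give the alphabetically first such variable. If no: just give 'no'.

Answer: yes 2 3 x

Derivation:
Steps 1,2: same thread (C). No race.
Steps 2,3: C(x = x + 2) vs A(x = 0). RACE on x (W-W).
Steps 3,4: A(x = 0) vs B(x = x + 3). RACE on x (W-W).
Steps 4,5: B(x = x + 3) vs C(y = x + 1). RACE on x (W-R).
Steps 5,6: C(y = x + 1) vs A(y = y - 2). RACE on y (W-W).
Steps 6,7: same thread (A). No race.
Steps 7,8: A(y = y * 2) vs B(y = y + 4). RACE on y (W-W).
Steps 8,9: same thread (B). No race.
Steps 9,10: B(r=x,w=x) vs C(r=z,w=z). No conflict.
Steps 10,11: C(r=z,w=z) vs B(r=x,w=x). No conflict.
First conflict at steps 2,3.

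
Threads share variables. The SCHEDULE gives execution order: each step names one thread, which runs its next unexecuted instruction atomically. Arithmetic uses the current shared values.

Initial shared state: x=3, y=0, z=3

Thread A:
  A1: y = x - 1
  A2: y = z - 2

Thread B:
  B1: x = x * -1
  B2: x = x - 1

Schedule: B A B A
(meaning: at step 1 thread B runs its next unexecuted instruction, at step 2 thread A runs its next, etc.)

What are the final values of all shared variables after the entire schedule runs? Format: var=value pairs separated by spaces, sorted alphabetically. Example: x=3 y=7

Step 1: thread B executes B1 (x = x * -1). Shared: x=-3 y=0 z=3. PCs: A@0 B@1
Step 2: thread A executes A1 (y = x - 1). Shared: x=-3 y=-4 z=3. PCs: A@1 B@1
Step 3: thread B executes B2 (x = x - 1). Shared: x=-4 y=-4 z=3. PCs: A@1 B@2
Step 4: thread A executes A2 (y = z - 2). Shared: x=-4 y=1 z=3. PCs: A@2 B@2

Answer: x=-4 y=1 z=3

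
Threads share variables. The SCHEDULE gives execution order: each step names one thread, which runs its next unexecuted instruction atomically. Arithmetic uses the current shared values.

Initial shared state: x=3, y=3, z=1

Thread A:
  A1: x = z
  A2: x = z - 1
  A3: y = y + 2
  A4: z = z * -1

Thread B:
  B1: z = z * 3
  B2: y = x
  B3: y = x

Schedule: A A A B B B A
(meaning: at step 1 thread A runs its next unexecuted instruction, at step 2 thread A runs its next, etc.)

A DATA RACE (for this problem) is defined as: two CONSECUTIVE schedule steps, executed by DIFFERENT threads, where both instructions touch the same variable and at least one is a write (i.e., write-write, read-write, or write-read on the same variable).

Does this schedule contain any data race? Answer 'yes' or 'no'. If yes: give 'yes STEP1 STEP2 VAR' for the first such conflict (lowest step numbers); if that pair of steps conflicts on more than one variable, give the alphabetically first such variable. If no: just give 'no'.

Answer: no

Derivation:
Steps 1,2: same thread (A). No race.
Steps 2,3: same thread (A). No race.
Steps 3,4: A(r=y,w=y) vs B(r=z,w=z). No conflict.
Steps 4,5: same thread (B). No race.
Steps 5,6: same thread (B). No race.
Steps 6,7: B(r=x,w=y) vs A(r=z,w=z). No conflict.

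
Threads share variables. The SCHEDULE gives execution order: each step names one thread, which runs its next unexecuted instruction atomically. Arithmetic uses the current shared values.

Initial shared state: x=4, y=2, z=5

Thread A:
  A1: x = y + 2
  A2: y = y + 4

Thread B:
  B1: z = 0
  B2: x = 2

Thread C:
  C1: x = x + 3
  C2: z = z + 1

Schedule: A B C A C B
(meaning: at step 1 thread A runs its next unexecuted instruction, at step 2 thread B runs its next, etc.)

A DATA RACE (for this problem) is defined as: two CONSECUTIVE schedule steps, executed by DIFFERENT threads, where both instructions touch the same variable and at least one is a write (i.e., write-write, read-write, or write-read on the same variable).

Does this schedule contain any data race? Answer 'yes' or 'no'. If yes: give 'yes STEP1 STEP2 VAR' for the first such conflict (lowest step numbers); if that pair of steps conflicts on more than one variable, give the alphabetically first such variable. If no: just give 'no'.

Steps 1,2: A(r=y,w=x) vs B(r=-,w=z). No conflict.
Steps 2,3: B(r=-,w=z) vs C(r=x,w=x). No conflict.
Steps 3,4: C(r=x,w=x) vs A(r=y,w=y). No conflict.
Steps 4,5: A(r=y,w=y) vs C(r=z,w=z). No conflict.
Steps 5,6: C(r=z,w=z) vs B(r=-,w=x). No conflict.

Answer: no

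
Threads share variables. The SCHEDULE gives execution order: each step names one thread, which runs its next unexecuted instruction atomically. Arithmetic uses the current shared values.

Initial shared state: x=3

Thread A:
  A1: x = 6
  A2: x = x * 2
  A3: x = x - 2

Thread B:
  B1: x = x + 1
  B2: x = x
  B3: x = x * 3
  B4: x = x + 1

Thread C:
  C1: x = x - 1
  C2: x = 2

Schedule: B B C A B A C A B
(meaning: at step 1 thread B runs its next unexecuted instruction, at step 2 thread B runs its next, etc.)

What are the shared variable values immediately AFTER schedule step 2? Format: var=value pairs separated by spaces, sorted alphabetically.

Step 1: thread B executes B1 (x = x + 1). Shared: x=4. PCs: A@0 B@1 C@0
Step 2: thread B executes B2 (x = x). Shared: x=4. PCs: A@0 B@2 C@0

Answer: x=4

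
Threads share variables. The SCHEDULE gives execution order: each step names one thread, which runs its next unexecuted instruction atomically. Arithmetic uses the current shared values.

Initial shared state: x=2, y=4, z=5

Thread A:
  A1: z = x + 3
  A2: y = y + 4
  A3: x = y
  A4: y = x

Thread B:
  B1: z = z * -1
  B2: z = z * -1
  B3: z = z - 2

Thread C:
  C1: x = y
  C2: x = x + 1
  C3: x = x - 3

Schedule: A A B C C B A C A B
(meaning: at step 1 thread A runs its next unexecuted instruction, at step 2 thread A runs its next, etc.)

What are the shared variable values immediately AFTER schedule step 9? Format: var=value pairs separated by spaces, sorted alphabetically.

Step 1: thread A executes A1 (z = x + 3). Shared: x=2 y=4 z=5. PCs: A@1 B@0 C@0
Step 2: thread A executes A2 (y = y + 4). Shared: x=2 y=8 z=5. PCs: A@2 B@0 C@0
Step 3: thread B executes B1 (z = z * -1). Shared: x=2 y=8 z=-5. PCs: A@2 B@1 C@0
Step 4: thread C executes C1 (x = y). Shared: x=8 y=8 z=-5. PCs: A@2 B@1 C@1
Step 5: thread C executes C2 (x = x + 1). Shared: x=9 y=8 z=-5. PCs: A@2 B@1 C@2
Step 6: thread B executes B2 (z = z * -1). Shared: x=9 y=8 z=5. PCs: A@2 B@2 C@2
Step 7: thread A executes A3 (x = y). Shared: x=8 y=8 z=5. PCs: A@3 B@2 C@2
Step 8: thread C executes C3 (x = x - 3). Shared: x=5 y=8 z=5. PCs: A@3 B@2 C@3
Step 9: thread A executes A4 (y = x). Shared: x=5 y=5 z=5. PCs: A@4 B@2 C@3

Answer: x=5 y=5 z=5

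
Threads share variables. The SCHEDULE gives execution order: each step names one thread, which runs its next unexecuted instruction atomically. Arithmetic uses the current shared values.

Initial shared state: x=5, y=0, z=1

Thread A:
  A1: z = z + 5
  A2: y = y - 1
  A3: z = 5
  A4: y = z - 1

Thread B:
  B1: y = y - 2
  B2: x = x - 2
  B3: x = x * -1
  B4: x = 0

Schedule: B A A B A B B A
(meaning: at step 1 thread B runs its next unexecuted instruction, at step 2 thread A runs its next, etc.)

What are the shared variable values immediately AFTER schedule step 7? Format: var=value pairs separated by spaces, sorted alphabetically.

Answer: x=0 y=-3 z=5

Derivation:
Step 1: thread B executes B1 (y = y - 2). Shared: x=5 y=-2 z=1. PCs: A@0 B@1
Step 2: thread A executes A1 (z = z + 5). Shared: x=5 y=-2 z=6. PCs: A@1 B@1
Step 3: thread A executes A2 (y = y - 1). Shared: x=5 y=-3 z=6. PCs: A@2 B@1
Step 4: thread B executes B2 (x = x - 2). Shared: x=3 y=-3 z=6. PCs: A@2 B@2
Step 5: thread A executes A3 (z = 5). Shared: x=3 y=-3 z=5. PCs: A@3 B@2
Step 6: thread B executes B3 (x = x * -1). Shared: x=-3 y=-3 z=5. PCs: A@3 B@3
Step 7: thread B executes B4 (x = 0). Shared: x=0 y=-3 z=5. PCs: A@3 B@4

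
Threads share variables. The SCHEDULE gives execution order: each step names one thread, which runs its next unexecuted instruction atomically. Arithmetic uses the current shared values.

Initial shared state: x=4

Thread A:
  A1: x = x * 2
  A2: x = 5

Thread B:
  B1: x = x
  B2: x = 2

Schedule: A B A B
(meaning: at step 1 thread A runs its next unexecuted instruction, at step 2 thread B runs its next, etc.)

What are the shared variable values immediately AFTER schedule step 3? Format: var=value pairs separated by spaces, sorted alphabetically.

Answer: x=5

Derivation:
Step 1: thread A executes A1 (x = x * 2). Shared: x=8. PCs: A@1 B@0
Step 2: thread B executes B1 (x = x). Shared: x=8. PCs: A@1 B@1
Step 3: thread A executes A2 (x = 5). Shared: x=5. PCs: A@2 B@1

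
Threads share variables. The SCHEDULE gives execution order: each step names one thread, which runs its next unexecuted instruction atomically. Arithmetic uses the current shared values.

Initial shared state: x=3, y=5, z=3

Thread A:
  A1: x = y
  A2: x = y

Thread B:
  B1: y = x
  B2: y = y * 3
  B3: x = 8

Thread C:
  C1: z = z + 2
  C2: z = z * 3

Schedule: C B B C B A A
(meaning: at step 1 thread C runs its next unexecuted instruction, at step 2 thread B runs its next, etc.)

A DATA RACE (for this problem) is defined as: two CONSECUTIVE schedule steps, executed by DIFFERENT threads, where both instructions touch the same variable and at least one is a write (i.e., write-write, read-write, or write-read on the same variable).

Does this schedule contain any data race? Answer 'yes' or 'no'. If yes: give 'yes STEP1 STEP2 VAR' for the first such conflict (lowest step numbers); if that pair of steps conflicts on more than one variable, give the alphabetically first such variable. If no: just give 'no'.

Steps 1,2: C(r=z,w=z) vs B(r=x,w=y). No conflict.
Steps 2,3: same thread (B). No race.
Steps 3,4: B(r=y,w=y) vs C(r=z,w=z). No conflict.
Steps 4,5: C(r=z,w=z) vs B(r=-,w=x). No conflict.
Steps 5,6: B(x = 8) vs A(x = y). RACE on x (W-W).
Steps 6,7: same thread (A). No race.
First conflict at steps 5,6.

Answer: yes 5 6 x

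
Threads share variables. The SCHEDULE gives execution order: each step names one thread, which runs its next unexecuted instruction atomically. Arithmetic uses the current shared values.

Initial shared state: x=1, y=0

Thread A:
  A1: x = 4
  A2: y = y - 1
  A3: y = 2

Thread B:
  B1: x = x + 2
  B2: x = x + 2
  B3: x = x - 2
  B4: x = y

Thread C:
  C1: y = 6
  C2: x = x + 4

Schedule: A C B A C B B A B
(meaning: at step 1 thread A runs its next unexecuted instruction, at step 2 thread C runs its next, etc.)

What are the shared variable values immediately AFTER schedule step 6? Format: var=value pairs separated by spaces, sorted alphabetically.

Answer: x=12 y=5

Derivation:
Step 1: thread A executes A1 (x = 4). Shared: x=4 y=0. PCs: A@1 B@0 C@0
Step 2: thread C executes C1 (y = 6). Shared: x=4 y=6. PCs: A@1 B@0 C@1
Step 3: thread B executes B1 (x = x + 2). Shared: x=6 y=6. PCs: A@1 B@1 C@1
Step 4: thread A executes A2 (y = y - 1). Shared: x=6 y=5. PCs: A@2 B@1 C@1
Step 5: thread C executes C2 (x = x + 4). Shared: x=10 y=5. PCs: A@2 B@1 C@2
Step 6: thread B executes B2 (x = x + 2). Shared: x=12 y=5. PCs: A@2 B@2 C@2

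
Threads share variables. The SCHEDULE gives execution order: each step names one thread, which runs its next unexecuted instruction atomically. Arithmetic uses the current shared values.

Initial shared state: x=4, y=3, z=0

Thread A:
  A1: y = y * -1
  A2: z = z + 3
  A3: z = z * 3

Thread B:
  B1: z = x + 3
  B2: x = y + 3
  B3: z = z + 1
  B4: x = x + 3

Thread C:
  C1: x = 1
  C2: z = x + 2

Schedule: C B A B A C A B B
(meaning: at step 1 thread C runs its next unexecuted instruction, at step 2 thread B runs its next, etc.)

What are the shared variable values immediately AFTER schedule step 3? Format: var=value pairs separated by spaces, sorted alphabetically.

Step 1: thread C executes C1 (x = 1). Shared: x=1 y=3 z=0. PCs: A@0 B@0 C@1
Step 2: thread B executes B1 (z = x + 3). Shared: x=1 y=3 z=4. PCs: A@0 B@1 C@1
Step 3: thread A executes A1 (y = y * -1). Shared: x=1 y=-3 z=4. PCs: A@1 B@1 C@1

Answer: x=1 y=-3 z=4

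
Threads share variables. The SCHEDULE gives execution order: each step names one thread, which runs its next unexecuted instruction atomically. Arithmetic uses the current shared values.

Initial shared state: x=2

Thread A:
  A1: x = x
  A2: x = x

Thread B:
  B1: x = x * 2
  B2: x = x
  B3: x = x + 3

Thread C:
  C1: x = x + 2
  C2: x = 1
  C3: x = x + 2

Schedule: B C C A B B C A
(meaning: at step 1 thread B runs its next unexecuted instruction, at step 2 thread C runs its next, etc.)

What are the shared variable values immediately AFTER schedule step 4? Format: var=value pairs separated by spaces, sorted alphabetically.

Step 1: thread B executes B1 (x = x * 2). Shared: x=4. PCs: A@0 B@1 C@0
Step 2: thread C executes C1 (x = x + 2). Shared: x=6. PCs: A@0 B@1 C@1
Step 3: thread C executes C2 (x = 1). Shared: x=1. PCs: A@0 B@1 C@2
Step 4: thread A executes A1 (x = x). Shared: x=1. PCs: A@1 B@1 C@2

Answer: x=1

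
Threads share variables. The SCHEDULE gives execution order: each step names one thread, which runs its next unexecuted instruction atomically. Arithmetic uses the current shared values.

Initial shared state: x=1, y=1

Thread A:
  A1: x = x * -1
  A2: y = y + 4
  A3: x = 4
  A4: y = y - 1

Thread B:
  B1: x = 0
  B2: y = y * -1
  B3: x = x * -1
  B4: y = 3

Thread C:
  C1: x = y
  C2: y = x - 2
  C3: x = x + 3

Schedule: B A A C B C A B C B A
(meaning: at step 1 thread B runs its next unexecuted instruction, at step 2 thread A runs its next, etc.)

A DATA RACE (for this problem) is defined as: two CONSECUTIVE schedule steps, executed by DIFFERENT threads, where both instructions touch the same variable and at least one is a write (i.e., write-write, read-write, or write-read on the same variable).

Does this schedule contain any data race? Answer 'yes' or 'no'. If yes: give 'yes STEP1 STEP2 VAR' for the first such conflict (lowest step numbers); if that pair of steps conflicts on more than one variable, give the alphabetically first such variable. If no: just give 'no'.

Steps 1,2: B(x = 0) vs A(x = x * -1). RACE on x (W-W).
Steps 2,3: same thread (A). No race.
Steps 3,4: A(y = y + 4) vs C(x = y). RACE on y (W-R).
Steps 4,5: C(x = y) vs B(y = y * -1). RACE on y (R-W).
Steps 5,6: B(y = y * -1) vs C(y = x - 2). RACE on y (W-W).
Steps 6,7: C(y = x - 2) vs A(x = 4). RACE on x (R-W).
Steps 7,8: A(x = 4) vs B(x = x * -1). RACE on x (W-W).
Steps 8,9: B(x = x * -1) vs C(x = x + 3). RACE on x (W-W).
Steps 9,10: C(r=x,w=x) vs B(r=-,w=y). No conflict.
Steps 10,11: B(y = 3) vs A(y = y - 1). RACE on y (W-W).
First conflict at steps 1,2.

Answer: yes 1 2 x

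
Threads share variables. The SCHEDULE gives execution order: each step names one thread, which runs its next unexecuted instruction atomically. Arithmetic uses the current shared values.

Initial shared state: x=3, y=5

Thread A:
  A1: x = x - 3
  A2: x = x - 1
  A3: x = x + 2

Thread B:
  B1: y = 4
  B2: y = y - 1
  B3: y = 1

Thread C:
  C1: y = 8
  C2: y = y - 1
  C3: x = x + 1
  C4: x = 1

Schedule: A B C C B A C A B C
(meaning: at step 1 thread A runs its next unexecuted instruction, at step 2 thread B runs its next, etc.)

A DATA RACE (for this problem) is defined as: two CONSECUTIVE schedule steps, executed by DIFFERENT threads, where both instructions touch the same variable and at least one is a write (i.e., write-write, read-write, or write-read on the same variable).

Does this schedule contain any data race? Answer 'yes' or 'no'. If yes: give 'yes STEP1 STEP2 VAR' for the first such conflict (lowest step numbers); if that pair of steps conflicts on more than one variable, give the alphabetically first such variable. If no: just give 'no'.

Steps 1,2: A(r=x,w=x) vs B(r=-,w=y). No conflict.
Steps 2,3: B(y = 4) vs C(y = 8). RACE on y (W-W).
Steps 3,4: same thread (C). No race.
Steps 4,5: C(y = y - 1) vs B(y = y - 1). RACE on y (W-W).
Steps 5,6: B(r=y,w=y) vs A(r=x,w=x). No conflict.
Steps 6,7: A(x = x - 1) vs C(x = x + 1). RACE on x (W-W).
Steps 7,8: C(x = x + 1) vs A(x = x + 2). RACE on x (W-W).
Steps 8,9: A(r=x,w=x) vs B(r=-,w=y). No conflict.
Steps 9,10: B(r=-,w=y) vs C(r=-,w=x). No conflict.
First conflict at steps 2,3.

Answer: yes 2 3 y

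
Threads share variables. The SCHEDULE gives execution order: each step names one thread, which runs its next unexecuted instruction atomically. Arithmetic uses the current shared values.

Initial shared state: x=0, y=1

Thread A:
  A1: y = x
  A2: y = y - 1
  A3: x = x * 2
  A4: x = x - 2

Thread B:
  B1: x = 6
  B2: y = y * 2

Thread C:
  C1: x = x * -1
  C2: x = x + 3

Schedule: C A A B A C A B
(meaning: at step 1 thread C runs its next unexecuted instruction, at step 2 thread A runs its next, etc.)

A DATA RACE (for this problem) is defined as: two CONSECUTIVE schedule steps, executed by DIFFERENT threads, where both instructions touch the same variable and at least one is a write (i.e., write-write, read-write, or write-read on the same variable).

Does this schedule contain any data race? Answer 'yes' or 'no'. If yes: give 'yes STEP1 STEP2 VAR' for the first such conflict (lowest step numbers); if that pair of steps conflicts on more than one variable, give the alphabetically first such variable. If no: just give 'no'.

Steps 1,2: C(x = x * -1) vs A(y = x). RACE on x (W-R).
Steps 2,3: same thread (A). No race.
Steps 3,4: A(r=y,w=y) vs B(r=-,w=x). No conflict.
Steps 4,5: B(x = 6) vs A(x = x * 2). RACE on x (W-W).
Steps 5,6: A(x = x * 2) vs C(x = x + 3). RACE on x (W-W).
Steps 6,7: C(x = x + 3) vs A(x = x - 2). RACE on x (W-W).
Steps 7,8: A(r=x,w=x) vs B(r=y,w=y). No conflict.
First conflict at steps 1,2.

Answer: yes 1 2 x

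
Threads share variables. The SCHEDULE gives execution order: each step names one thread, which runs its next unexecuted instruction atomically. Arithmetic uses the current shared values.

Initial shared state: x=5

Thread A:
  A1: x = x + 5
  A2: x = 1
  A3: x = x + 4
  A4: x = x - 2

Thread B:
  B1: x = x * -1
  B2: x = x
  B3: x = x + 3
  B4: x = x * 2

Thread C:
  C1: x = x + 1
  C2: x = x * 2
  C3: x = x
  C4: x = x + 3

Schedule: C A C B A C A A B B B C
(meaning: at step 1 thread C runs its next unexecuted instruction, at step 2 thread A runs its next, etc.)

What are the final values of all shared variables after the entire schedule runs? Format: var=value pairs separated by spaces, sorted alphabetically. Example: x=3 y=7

Answer: x=15

Derivation:
Step 1: thread C executes C1 (x = x + 1). Shared: x=6. PCs: A@0 B@0 C@1
Step 2: thread A executes A1 (x = x + 5). Shared: x=11. PCs: A@1 B@0 C@1
Step 3: thread C executes C2 (x = x * 2). Shared: x=22. PCs: A@1 B@0 C@2
Step 4: thread B executes B1 (x = x * -1). Shared: x=-22. PCs: A@1 B@1 C@2
Step 5: thread A executes A2 (x = 1). Shared: x=1. PCs: A@2 B@1 C@2
Step 6: thread C executes C3 (x = x). Shared: x=1. PCs: A@2 B@1 C@3
Step 7: thread A executes A3 (x = x + 4). Shared: x=5. PCs: A@3 B@1 C@3
Step 8: thread A executes A4 (x = x - 2). Shared: x=3. PCs: A@4 B@1 C@3
Step 9: thread B executes B2 (x = x). Shared: x=3. PCs: A@4 B@2 C@3
Step 10: thread B executes B3 (x = x + 3). Shared: x=6. PCs: A@4 B@3 C@3
Step 11: thread B executes B4 (x = x * 2). Shared: x=12. PCs: A@4 B@4 C@3
Step 12: thread C executes C4 (x = x + 3). Shared: x=15. PCs: A@4 B@4 C@4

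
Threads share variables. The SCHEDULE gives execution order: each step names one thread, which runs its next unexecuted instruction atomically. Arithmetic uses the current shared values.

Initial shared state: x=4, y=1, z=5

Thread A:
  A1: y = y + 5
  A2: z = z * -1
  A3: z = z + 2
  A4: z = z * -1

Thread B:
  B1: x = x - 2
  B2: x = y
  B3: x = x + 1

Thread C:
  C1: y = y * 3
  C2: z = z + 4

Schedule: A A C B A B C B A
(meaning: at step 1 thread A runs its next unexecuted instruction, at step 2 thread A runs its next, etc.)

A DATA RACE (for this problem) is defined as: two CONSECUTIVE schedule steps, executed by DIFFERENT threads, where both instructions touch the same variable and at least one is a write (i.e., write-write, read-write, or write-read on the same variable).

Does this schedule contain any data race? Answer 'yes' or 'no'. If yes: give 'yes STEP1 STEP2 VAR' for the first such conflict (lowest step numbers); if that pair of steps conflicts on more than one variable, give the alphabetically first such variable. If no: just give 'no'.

Answer: no

Derivation:
Steps 1,2: same thread (A). No race.
Steps 2,3: A(r=z,w=z) vs C(r=y,w=y). No conflict.
Steps 3,4: C(r=y,w=y) vs B(r=x,w=x). No conflict.
Steps 4,5: B(r=x,w=x) vs A(r=z,w=z). No conflict.
Steps 5,6: A(r=z,w=z) vs B(r=y,w=x). No conflict.
Steps 6,7: B(r=y,w=x) vs C(r=z,w=z). No conflict.
Steps 7,8: C(r=z,w=z) vs B(r=x,w=x). No conflict.
Steps 8,9: B(r=x,w=x) vs A(r=z,w=z). No conflict.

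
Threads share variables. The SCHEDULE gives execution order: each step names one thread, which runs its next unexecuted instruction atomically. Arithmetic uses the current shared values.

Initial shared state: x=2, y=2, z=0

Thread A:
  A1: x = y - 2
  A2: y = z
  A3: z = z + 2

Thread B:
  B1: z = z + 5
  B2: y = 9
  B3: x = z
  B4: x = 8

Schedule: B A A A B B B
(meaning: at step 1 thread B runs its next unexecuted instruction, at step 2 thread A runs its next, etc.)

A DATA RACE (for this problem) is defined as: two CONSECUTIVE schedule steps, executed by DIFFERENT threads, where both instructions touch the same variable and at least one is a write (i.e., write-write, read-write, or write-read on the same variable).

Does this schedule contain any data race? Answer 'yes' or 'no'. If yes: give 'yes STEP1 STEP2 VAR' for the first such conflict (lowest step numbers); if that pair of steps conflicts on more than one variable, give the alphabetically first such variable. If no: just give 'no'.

Steps 1,2: B(r=z,w=z) vs A(r=y,w=x). No conflict.
Steps 2,3: same thread (A). No race.
Steps 3,4: same thread (A). No race.
Steps 4,5: A(r=z,w=z) vs B(r=-,w=y). No conflict.
Steps 5,6: same thread (B). No race.
Steps 6,7: same thread (B). No race.

Answer: no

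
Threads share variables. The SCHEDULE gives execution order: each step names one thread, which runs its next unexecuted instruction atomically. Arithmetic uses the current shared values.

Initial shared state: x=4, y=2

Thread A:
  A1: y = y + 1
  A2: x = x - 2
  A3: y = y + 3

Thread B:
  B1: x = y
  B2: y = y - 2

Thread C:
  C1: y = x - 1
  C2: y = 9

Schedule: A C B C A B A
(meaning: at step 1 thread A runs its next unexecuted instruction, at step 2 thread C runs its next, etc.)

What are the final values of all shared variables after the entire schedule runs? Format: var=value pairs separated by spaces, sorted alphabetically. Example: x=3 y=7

Step 1: thread A executes A1 (y = y + 1). Shared: x=4 y=3. PCs: A@1 B@0 C@0
Step 2: thread C executes C1 (y = x - 1). Shared: x=4 y=3. PCs: A@1 B@0 C@1
Step 3: thread B executes B1 (x = y). Shared: x=3 y=3. PCs: A@1 B@1 C@1
Step 4: thread C executes C2 (y = 9). Shared: x=3 y=9. PCs: A@1 B@1 C@2
Step 5: thread A executes A2 (x = x - 2). Shared: x=1 y=9. PCs: A@2 B@1 C@2
Step 6: thread B executes B2 (y = y - 2). Shared: x=1 y=7. PCs: A@2 B@2 C@2
Step 7: thread A executes A3 (y = y + 3). Shared: x=1 y=10. PCs: A@3 B@2 C@2

Answer: x=1 y=10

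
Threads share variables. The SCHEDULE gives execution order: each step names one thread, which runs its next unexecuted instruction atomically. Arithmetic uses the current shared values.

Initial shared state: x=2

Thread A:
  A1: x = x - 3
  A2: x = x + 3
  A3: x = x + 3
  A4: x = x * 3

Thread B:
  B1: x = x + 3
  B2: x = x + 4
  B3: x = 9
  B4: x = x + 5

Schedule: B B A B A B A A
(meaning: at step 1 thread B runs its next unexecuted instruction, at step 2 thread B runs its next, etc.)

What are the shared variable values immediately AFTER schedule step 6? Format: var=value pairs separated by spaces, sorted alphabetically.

Answer: x=17

Derivation:
Step 1: thread B executes B1 (x = x + 3). Shared: x=5. PCs: A@0 B@1
Step 2: thread B executes B2 (x = x + 4). Shared: x=9. PCs: A@0 B@2
Step 3: thread A executes A1 (x = x - 3). Shared: x=6. PCs: A@1 B@2
Step 4: thread B executes B3 (x = 9). Shared: x=9. PCs: A@1 B@3
Step 5: thread A executes A2 (x = x + 3). Shared: x=12. PCs: A@2 B@3
Step 6: thread B executes B4 (x = x + 5). Shared: x=17. PCs: A@2 B@4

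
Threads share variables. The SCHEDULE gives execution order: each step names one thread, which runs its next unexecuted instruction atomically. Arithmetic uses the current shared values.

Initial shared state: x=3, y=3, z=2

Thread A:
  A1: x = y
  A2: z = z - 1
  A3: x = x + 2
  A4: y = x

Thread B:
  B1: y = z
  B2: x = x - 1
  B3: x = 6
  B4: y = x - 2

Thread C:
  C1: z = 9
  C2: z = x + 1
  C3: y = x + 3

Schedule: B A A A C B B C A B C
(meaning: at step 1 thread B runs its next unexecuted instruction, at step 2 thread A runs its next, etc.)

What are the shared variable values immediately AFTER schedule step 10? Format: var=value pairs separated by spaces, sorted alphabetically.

Step 1: thread B executes B1 (y = z). Shared: x=3 y=2 z=2. PCs: A@0 B@1 C@0
Step 2: thread A executes A1 (x = y). Shared: x=2 y=2 z=2. PCs: A@1 B@1 C@0
Step 3: thread A executes A2 (z = z - 1). Shared: x=2 y=2 z=1. PCs: A@2 B@1 C@0
Step 4: thread A executes A3 (x = x + 2). Shared: x=4 y=2 z=1. PCs: A@3 B@1 C@0
Step 5: thread C executes C1 (z = 9). Shared: x=4 y=2 z=9. PCs: A@3 B@1 C@1
Step 6: thread B executes B2 (x = x - 1). Shared: x=3 y=2 z=9. PCs: A@3 B@2 C@1
Step 7: thread B executes B3 (x = 6). Shared: x=6 y=2 z=9. PCs: A@3 B@3 C@1
Step 8: thread C executes C2 (z = x + 1). Shared: x=6 y=2 z=7. PCs: A@3 B@3 C@2
Step 9: thread A executes A4 (y = x). Shared: x=6 y=6 z=7. PCs: A@4 B@3 C@2
Step 10: thread B executes B4 (y = x - 2). Shared: x=6 y=4 z=7. PCs: A@4 B@4 C@2

Answer: x=6 y=4 z=7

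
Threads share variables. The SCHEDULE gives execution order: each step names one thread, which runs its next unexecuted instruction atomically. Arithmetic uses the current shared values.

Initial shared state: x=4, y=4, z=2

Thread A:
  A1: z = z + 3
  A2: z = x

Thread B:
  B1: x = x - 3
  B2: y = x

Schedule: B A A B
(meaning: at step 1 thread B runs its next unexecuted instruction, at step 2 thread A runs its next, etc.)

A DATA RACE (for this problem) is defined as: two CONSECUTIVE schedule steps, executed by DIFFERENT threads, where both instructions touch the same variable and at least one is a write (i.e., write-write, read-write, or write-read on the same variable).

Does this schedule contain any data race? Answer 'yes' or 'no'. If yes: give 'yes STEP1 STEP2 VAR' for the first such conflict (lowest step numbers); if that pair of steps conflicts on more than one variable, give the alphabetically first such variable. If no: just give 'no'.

Steps 1,2: B(r=x,w=x) vs A(r=z,w=z). No conflict.
Steps 2,3: same thread (A). No race.
Steps 3,4: A(r=x,w=z) vs B(r=x,w=y). No conflict.

Answer: no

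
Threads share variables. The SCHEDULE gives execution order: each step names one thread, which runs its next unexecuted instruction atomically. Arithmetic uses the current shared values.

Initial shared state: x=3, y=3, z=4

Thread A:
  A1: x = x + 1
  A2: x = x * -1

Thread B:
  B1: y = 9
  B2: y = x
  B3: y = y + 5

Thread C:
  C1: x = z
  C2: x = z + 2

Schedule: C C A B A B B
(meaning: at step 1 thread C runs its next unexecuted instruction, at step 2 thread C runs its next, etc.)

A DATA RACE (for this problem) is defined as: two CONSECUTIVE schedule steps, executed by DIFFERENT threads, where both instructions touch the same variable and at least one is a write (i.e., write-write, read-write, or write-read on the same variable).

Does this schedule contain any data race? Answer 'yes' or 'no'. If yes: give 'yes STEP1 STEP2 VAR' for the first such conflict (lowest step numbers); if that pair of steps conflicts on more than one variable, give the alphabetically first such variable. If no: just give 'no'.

Steps 1,2: same thread (C). No race.
Steps 2,3: C(x = z + 2) vs A(x = x + 1). RACE on x (W-W).
Steps 3,4: A(r=x,w=x) vs B(r=-,w=y). No conflict.
Steps 4,5: B(r=-,w=y) vs A(r=x,w=x). No conflict.
Steps 5,6: A(x = x * -1) vs B(y = x). RACE on x (W-R).
Steps 6,7: same thread (B). No race.
First conflict at steps 2,3.

Answer: yes 2 3 x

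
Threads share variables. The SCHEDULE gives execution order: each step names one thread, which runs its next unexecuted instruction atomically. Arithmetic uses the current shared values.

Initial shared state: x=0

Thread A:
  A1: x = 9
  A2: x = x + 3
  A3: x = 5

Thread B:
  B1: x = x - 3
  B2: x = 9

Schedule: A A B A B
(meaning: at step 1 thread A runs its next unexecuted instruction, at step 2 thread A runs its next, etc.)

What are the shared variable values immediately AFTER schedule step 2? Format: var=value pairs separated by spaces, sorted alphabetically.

Answer: x=12

Derivation:
Step 1: thread A executes A1 (x = 9). Shared: x=9. PCs: A@1 B@0
Step 2: thread A executes A2 (x = x + 3). Shared: x=12. PCs: A@2 B@0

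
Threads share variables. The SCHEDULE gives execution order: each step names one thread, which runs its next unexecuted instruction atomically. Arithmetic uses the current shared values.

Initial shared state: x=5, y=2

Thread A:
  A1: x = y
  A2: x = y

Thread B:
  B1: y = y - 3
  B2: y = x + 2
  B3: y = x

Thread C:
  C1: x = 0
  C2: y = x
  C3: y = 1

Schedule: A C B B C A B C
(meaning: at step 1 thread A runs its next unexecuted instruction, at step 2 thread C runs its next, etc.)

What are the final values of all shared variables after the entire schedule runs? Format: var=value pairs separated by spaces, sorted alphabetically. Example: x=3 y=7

Step 1: thread A executes A1 (x = y). Shared: x=2 y=2. PCs: A@1 B@0 C@0
Step 2: thread C executes C1 (x = 0). Shared: x=0 y=2. PCs: A@1 B@0 C@1
Step 3: thread B executes B1 (y = y - 3). Shared: x=0 y=-1. PCs: A@1 B@1 C@1
Step 4: thread B executes B2 (y = x + 2). Shared: x=0 y=2. PCs: A@1 B@2 C@1
Step 5: thread C executes C2 (y = x). Shared: x=0 y=0. PCs: A@1 B@2 C@2
Step 6: thread A executes A2 (x = y). Shared: x=0 y=0. PCs: A@2 B@2 C@2
Step 7: thread B executes B3 (y = x). Shared: x=0 y=0. PCs: A@2 B@3 C@2
Step 8: thread C executes C3 (y = 1). Shared: x=0 y=1. PCs: A@2 B@3 C@3

Answer: x=0 y=1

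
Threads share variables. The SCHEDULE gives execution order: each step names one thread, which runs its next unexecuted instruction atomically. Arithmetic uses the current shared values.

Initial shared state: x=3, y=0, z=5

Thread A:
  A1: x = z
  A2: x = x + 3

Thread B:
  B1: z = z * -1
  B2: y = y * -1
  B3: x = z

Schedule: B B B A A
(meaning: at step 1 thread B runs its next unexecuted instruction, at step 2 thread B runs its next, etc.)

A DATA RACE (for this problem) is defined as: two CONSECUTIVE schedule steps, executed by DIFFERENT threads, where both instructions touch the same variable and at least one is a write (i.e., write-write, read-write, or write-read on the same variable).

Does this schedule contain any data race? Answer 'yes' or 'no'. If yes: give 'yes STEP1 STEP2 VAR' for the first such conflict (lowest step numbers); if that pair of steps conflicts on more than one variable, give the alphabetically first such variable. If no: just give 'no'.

Answer: yes 3 4 x

Derivation:
Steps 1,2: same thread (B). No race.
Steps 2,3: same thread (B). No race.
Steps 3,4: B(x = z) vs A(x = z). RACE on x (W-W).
Steps 4,5: same thread (A). No race.
First conflict at steps 3,4.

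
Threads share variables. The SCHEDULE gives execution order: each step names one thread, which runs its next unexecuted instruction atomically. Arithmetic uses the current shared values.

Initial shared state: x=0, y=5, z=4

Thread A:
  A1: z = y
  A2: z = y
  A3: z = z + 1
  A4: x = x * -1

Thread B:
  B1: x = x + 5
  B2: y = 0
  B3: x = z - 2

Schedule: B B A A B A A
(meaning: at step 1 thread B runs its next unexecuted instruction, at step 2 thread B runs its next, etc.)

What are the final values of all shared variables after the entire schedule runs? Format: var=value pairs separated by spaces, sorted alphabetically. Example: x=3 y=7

Step 1: thread B executes B1 (x = x + 5). Shared: x=5 y=5 z=4. PCs: A@0 B@1
Step 2: thread B executes B2 (y = 0). Shared: x=5 y=0 z=4. PCs: A@0 B@2
Step 3: thread A executes A1 (z = y). Shared: x=5 y=0 z=0. PCs: A@1 B@2
Step 4: thread A executes A2 (z = y). Shared: x=5 y=0 z=0. PCs: A@2 B@2
Step 5: thread B executes B3 (x = z - 2). Shared: x=-2 y=0 z=0. PCs: A@2 B@3
Step 6: thread A executes A3 (z = z + 1). Shared: x=-2 y=0 z=1. PCs: A@3 B@3
Step 7: thread A executes A4 (x = x * -1). Shared: x=2 y=0 z=1. PCs: A@4 B@3

Answer: x=2 y=0 z=1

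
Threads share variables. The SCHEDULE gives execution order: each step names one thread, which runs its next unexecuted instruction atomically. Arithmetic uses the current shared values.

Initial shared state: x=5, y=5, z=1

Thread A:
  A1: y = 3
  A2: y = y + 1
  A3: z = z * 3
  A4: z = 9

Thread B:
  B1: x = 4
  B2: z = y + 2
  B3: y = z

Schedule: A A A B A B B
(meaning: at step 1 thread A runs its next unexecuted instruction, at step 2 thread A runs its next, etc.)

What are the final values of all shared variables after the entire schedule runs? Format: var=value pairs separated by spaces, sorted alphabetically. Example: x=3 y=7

Answer: x=4 y=6 z=6

Derivation:
Step 1: thread A executes A1 (y = 3). Shared: x=5 y=3 z=1. PCs: A@1 B@0
Step 2: thread A executes A2 (y = y + 1). Shared: x=5 y=4 z=1. PCs: A@2 B@0
Step 3: thread A executes A3 (z = z * 3). Shared: x=5 y=4 z=3. PCs: A@3 B@0
Step 4: thread B executes B1 (x = 4). Shared: x=4 y=4 z=3. PCs: A@3 B@1
Step 5: thread A executes A4 (z = 9). Shared: x=4 y=4 z=9. PCs: A@4 B@1
Step 6: thread B executes B2 (z = y + 2). Shared: x=4 y=4 z=6. PCs: A@4 B@2
Step 7: thread B executes B3 (y = z). Shared: x=4 y=6 z=6. PCs: A@4 B@3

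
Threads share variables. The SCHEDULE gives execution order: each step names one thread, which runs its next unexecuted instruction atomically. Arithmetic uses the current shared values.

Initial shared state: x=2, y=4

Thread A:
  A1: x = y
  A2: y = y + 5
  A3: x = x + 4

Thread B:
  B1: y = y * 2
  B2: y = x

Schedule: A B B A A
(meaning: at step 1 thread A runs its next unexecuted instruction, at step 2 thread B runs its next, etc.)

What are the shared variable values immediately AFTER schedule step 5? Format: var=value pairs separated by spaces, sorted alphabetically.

Step 1: thread A executes A1 (x = y). Shared: x=4 y=4. PCs: A@1 B@0
Step 2: thread B executes B1 (y = y * 2). Shared: x=4 y=8. PCs: A@1 B@1
Step 3: thread B executes B2 (y = x). Shared: x=4 y=4. PCs: A@1 B@2
Step 4: thread A executes A2 (y = y + 5). Shared: x=4 y=9. PCs: A@2 B@2
Step 5: thread A executes A3 (x = x + 4). Shared: x=8 y=9. PCs: A@3 B@2

Answer: x=8 y=9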